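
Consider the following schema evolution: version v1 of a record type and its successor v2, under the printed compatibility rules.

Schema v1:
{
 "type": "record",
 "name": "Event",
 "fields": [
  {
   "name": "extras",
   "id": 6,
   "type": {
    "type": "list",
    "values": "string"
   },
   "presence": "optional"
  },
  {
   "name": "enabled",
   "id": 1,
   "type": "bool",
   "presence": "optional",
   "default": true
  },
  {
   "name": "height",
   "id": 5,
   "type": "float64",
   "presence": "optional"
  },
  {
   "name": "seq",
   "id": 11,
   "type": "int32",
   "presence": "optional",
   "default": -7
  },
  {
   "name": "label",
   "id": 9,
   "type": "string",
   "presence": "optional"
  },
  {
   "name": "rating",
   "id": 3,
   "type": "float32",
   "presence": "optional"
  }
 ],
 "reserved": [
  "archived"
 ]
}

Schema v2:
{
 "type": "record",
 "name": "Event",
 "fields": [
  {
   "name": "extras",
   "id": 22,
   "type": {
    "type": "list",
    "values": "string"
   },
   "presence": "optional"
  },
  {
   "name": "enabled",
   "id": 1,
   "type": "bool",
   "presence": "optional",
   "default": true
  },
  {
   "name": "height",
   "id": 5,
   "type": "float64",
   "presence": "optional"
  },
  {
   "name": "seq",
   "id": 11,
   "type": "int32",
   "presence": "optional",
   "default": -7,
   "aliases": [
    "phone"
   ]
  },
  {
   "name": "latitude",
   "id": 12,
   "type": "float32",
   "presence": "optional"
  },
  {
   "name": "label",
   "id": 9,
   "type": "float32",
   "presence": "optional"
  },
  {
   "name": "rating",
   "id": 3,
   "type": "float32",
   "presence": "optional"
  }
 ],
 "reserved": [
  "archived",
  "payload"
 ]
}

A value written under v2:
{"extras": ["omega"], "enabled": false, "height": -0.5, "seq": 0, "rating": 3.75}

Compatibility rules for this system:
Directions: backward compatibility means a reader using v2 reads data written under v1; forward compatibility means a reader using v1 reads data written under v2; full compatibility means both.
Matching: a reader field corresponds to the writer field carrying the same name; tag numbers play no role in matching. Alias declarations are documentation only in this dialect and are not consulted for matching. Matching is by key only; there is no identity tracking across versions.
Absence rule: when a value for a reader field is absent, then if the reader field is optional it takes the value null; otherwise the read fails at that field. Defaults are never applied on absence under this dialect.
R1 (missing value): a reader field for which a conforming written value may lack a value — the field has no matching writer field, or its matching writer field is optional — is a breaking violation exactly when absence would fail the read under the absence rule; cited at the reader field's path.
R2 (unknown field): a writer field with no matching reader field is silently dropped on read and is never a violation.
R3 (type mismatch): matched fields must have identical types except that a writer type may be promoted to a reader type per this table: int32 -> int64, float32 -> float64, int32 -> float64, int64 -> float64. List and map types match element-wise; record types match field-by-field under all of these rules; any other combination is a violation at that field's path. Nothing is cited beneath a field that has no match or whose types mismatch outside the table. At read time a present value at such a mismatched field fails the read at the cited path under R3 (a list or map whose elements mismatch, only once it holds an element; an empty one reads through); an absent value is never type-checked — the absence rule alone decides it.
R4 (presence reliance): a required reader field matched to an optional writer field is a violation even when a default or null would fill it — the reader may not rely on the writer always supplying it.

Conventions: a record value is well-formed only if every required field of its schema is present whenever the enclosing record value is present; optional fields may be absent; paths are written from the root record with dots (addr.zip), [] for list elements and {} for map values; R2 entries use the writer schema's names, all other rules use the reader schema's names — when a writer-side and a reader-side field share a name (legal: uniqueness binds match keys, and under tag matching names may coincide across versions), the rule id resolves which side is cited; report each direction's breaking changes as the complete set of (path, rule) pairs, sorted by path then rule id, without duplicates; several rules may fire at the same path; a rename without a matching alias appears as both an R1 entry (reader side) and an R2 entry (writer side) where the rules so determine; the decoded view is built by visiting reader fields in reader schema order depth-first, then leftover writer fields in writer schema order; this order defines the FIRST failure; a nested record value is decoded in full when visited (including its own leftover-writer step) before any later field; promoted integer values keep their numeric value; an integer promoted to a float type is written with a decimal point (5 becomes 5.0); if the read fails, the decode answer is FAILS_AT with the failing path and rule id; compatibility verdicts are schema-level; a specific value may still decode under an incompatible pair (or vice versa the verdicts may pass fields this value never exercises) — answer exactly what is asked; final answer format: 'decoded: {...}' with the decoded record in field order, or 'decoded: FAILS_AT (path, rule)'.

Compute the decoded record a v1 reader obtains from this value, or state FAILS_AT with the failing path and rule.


decoded: {"extras": ["omega"], "enabled": false, "height": -0.5, "seq": 0, "label": null, "rating": 3.75}

the writer's type comes first in each Event pair
decoding the Event value with the v1 reader:
  extras := ["omega"]
  enabled := false
  height := -0.5
  seq := 0
  label := null (absent, optional -> null)
  rating := 3.75
  => decoded: {"extras": ["omega"], "enabled": false, "height": -0.5, "seq": 0, "label": null, "rating": 3.75}
diffs on Event not affecting the asked answer:
  field label in record Event: type string changed to float32 -> schema-level compatibility only; this Event value's decode is unchanged
  field extras in record Event: tag 6 changed to 22 -> no rule fires on it and the decoded Event view is identical with or without it
  added field latitude to record Event: optional float32, tag 12 (in v2 it sits immediately before label) -> no rule fires on it and the decoded Event view is identical with or without it


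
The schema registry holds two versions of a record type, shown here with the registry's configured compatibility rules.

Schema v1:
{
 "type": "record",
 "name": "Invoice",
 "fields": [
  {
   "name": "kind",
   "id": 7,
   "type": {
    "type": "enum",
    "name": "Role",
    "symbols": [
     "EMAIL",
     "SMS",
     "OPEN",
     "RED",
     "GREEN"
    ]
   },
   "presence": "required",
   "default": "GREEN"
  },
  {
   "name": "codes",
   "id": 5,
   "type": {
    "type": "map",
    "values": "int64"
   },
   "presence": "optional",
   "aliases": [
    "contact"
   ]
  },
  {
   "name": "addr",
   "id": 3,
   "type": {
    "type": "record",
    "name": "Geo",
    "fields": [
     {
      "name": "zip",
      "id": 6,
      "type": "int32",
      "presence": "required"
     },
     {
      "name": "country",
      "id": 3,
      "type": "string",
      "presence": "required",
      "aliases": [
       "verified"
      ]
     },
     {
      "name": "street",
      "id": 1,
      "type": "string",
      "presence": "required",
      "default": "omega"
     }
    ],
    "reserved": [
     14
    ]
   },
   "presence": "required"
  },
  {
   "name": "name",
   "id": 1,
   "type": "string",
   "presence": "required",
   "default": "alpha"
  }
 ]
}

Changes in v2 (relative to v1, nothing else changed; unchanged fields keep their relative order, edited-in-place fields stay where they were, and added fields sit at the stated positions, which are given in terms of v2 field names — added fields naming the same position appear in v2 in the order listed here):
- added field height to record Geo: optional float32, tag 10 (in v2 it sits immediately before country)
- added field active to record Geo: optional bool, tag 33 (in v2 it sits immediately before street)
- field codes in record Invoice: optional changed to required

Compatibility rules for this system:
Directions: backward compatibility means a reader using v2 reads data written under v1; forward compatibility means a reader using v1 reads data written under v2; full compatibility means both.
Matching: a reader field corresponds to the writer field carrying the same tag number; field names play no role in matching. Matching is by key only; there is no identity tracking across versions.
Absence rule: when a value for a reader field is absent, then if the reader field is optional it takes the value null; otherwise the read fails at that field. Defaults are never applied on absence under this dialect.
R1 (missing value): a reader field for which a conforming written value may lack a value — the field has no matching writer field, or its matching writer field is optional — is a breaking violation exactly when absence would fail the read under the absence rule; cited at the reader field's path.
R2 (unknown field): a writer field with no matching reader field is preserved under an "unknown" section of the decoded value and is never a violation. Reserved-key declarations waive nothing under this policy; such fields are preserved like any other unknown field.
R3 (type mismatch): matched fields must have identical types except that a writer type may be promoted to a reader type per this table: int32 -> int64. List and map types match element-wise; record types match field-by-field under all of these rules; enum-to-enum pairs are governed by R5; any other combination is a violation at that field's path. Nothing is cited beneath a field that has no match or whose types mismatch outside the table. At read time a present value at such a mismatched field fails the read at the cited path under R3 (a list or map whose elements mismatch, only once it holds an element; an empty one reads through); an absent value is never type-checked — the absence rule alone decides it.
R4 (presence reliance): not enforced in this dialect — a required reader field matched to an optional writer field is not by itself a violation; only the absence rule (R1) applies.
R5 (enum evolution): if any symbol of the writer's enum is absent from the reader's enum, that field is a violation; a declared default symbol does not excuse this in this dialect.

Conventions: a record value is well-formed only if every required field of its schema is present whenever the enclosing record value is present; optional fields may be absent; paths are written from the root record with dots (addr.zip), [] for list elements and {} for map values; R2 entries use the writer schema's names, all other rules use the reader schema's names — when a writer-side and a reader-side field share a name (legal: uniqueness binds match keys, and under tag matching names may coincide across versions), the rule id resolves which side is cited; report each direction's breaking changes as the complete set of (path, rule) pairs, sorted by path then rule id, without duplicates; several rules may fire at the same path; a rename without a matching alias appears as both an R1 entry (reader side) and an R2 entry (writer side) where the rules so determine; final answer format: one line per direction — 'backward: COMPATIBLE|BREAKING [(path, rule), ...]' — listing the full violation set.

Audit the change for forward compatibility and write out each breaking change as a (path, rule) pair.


in Invoice below, arrows point writer -> reader
forward on Invoice — v1 reading data written by v2:
  kind: paired with writer kind (Role -> Role; writer required)
  codes: paired with writer codes (map<string, int64> -> map<string, int64>; writer required)
  addr: paired with writer addr (Geo -> Geo; writer required)
  name: paired with writer name (string -> string; writer required)
  addr.zip: paired with writer addr.zip (int32 -> int32; writer required)
  addr.country: paired with writer addr.country (string -> string; writer required)
  addr.street: paired with writer addr.street (string -> string; writer required)
  leftover writer field: addr.height
  leftover writer field: addr.active
  => forward verdict for Invoice: COMPATIBLE, no violations
the other Invoice changes do not affect what is asked:
  added field active to record Geo: optional bool, tag 33 (in v2 it sits immediately before street) -> fires no rule on Invoice, leaving the asked answer as it is
  added field height to record Geo: optional float32, tag 10 (in v2 it sits immediately before country) -> fires no rule on Invoice, leaving the asked answer as it is
  field codes in record Invoice: optional changed to required -> affects backward compatibility only, which is not asked

forward: COMPATIBLE []


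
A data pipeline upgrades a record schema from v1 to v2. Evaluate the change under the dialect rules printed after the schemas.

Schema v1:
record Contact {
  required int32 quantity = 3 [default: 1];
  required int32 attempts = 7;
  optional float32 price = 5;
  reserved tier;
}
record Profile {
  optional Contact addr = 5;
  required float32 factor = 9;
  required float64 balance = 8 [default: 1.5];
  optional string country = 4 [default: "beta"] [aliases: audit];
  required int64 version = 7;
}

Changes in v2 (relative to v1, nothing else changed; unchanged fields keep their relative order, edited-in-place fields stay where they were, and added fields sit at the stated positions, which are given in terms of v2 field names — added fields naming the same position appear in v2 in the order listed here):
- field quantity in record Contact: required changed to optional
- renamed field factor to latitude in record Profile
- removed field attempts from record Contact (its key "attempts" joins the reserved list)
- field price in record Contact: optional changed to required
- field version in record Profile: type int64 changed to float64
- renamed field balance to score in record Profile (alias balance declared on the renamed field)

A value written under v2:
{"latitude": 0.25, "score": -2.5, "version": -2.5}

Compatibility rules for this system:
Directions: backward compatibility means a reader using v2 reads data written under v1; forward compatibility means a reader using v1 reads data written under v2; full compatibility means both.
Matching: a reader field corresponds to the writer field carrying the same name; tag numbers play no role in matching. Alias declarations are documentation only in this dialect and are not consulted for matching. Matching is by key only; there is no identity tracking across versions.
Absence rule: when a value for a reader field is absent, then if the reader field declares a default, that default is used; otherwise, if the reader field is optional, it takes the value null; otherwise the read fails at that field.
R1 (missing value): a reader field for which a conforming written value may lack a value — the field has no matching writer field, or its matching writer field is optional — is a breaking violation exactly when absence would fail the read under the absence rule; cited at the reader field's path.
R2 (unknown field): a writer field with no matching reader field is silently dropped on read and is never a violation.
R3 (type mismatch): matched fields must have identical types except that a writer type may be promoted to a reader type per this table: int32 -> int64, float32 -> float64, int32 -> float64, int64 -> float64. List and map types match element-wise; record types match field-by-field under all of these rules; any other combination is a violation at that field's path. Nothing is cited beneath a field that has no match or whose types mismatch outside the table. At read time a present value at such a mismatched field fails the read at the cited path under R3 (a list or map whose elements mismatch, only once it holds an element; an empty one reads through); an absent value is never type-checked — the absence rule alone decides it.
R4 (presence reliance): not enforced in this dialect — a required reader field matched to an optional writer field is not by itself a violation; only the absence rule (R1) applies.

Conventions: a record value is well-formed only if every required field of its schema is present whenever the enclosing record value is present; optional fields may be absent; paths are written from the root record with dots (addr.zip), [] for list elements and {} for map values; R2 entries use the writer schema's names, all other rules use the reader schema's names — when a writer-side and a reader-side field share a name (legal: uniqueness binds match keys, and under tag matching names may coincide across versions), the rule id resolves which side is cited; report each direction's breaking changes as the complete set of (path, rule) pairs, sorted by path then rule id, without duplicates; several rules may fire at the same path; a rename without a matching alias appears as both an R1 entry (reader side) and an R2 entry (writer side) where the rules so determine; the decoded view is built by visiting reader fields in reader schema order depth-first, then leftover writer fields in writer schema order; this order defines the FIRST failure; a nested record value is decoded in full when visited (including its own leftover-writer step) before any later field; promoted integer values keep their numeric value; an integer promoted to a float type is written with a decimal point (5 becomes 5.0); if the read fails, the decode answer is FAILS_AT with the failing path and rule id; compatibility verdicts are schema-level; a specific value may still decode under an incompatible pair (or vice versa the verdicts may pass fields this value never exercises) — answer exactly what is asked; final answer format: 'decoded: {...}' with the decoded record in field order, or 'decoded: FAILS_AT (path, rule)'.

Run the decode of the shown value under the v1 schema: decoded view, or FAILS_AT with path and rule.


decoded: FAILS_AT (factor, R1)

arrows below run writer -> reader for Profile
decode walk for Profile under reader schema v1:
  addr := null (absent, optional -> null)
  read fails at factor under R1 (no fill)
  => FAILS_AT (factor, R1)
the other Profile changes do not affect what is asked:
  field quantity in record Contact: required changed to optional -> inert under this dialect — no rule fires on Profile and the result does not move
  removed field attempts from record Contact (its key "attempts" joins the reserved list) -> matters for Profile compatibility verdicts, not for this value's decode
  field price in record Contact: optional changed to required -> matters for Profile compatibility verdicts, not for this value's decode
  field version in record Profile: type int64 changed to float64 -> matters for Profile compatibility verdicts, not for this value's decode
  renamed field balance to score in record Profile (alias balance declared on the renamed field) -> inert under this dialect — no rule fires on Profile and the result does not move


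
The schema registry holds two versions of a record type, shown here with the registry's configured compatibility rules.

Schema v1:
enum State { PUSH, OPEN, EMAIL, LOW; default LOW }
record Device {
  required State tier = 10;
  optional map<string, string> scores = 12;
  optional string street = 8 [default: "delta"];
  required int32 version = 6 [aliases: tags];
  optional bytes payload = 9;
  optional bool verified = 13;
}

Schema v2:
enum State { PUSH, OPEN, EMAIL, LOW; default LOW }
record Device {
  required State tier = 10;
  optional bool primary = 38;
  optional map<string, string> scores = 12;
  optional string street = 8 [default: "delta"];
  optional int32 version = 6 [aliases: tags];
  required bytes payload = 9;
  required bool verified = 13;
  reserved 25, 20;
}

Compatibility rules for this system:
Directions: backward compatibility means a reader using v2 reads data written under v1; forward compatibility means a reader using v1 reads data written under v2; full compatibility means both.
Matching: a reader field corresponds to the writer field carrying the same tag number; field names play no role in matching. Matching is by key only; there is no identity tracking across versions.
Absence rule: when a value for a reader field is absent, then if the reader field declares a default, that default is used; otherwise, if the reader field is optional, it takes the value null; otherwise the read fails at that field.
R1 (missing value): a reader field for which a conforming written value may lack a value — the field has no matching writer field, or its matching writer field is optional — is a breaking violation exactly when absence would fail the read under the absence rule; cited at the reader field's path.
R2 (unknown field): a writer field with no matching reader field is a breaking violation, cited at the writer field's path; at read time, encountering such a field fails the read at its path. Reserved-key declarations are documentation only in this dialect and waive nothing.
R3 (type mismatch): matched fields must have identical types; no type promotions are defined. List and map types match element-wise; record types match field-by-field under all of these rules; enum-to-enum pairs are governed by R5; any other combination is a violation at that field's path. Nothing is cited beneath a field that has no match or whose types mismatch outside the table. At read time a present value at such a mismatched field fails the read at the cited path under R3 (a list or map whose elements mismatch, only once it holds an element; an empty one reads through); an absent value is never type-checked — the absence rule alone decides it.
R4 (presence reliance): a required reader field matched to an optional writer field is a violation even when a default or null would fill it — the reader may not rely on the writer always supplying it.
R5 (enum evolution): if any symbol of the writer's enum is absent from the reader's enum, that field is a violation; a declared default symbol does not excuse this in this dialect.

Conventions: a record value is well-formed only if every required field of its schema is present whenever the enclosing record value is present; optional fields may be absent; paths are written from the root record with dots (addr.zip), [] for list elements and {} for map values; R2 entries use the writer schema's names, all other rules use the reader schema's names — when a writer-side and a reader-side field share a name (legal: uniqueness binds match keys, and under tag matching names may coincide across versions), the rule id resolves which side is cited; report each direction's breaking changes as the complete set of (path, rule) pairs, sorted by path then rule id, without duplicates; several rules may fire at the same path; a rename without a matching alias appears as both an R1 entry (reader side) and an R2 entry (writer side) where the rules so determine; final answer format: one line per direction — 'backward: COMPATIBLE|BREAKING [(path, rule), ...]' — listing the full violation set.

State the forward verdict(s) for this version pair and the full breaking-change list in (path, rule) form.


forward: BREAKING [(primary, R2), (version, R1), (version, R4)]

the writer's type comes first in each Device pair
forward pass over Device, reader schema v1, writer schema v2:
  State -> State, writer required: tier aligns to tier
  map<string, string> -> map<string, string>, writer optional: scores aligns to scores
  string -> string, writer optional: street aligns to street
  int32 -> int32, writer optional: version aligns to version
  bytes -> bytes, writer required: payload aligns to payload
  bool -> bool, writer required: verified aligns to verified
  writer field primary has no reader counterpart
  violation R2 at primary
  violation R1 at version
  violation R4 at version
  forward on Device therefore BREAKING (3)
diffs on Device not affecting the asked answer:
  field verified in record Device: optional changed to required -> matters only for Device's backward compatibility — outside the asked direction
  field payload in record Device: optional changed to required -> matters only for Device's backward compatibility — outside the asked direction


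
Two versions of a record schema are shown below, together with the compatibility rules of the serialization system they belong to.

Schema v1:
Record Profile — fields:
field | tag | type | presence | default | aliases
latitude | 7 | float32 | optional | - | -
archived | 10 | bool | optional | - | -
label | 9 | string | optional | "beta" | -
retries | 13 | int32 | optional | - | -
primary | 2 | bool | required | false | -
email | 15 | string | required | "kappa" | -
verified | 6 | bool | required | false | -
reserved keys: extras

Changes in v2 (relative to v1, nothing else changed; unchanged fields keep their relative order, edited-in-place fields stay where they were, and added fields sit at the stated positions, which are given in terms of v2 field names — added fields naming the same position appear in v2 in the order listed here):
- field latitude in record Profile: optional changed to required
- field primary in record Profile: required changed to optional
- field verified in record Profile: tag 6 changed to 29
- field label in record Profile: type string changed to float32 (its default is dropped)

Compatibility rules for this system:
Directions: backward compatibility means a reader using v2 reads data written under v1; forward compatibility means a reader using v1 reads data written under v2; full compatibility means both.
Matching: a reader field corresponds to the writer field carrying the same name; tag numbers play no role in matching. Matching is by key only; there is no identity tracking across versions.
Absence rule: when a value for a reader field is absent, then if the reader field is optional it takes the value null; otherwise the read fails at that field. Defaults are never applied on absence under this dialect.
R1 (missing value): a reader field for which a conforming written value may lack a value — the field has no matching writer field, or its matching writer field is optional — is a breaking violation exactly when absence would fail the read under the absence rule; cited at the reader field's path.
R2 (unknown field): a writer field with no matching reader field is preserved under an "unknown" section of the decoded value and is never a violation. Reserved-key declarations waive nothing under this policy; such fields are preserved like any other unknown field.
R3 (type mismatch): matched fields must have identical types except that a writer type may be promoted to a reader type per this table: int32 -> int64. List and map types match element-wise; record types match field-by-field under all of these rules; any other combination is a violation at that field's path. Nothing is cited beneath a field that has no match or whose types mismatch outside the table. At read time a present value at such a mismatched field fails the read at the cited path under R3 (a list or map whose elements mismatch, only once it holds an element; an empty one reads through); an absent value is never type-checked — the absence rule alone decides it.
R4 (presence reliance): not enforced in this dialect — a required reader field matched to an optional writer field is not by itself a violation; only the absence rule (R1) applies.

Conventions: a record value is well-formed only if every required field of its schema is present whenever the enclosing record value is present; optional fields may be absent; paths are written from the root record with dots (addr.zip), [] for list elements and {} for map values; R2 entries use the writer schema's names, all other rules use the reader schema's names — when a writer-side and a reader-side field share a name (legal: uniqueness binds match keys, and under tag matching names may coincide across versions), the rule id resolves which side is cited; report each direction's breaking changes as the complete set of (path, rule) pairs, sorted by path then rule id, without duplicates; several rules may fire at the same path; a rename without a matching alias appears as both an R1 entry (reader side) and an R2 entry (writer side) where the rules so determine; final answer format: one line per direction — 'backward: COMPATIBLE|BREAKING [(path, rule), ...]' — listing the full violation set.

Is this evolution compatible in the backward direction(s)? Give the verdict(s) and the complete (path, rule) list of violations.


in Profile below, arrows point writer -> reader
backward on Profile — v2 reading data written by v1:
  latitude: float32 -> float32, writer optional; from latitude
  archived: bool -> bool, writer optional; from archived
  label: string -> float32, writer optional; from label
  retries: int32 -> int32, writer optional; from retries
  primary: bool -> bool, writer required; from primary
  email: string -> string, writer required; from email
  verified: bool -> bool, writer required; from verified
  R3 fires at label
  R1 fires at latitude
  => 2 violation(s): backward is BREAKING for Profile
the other Profile changes do not affect what is asked:
  field primary in record Profile: required changed to optional -> matters only for Profile's forward compatibility — outside the asked direction
  field verified in record Profile: tag 6 changed to 29 -> no rule fires on it in Profile's dialect; the asked verdict holds

backward: BREAKING [(label, R3), (latitude, R1)]


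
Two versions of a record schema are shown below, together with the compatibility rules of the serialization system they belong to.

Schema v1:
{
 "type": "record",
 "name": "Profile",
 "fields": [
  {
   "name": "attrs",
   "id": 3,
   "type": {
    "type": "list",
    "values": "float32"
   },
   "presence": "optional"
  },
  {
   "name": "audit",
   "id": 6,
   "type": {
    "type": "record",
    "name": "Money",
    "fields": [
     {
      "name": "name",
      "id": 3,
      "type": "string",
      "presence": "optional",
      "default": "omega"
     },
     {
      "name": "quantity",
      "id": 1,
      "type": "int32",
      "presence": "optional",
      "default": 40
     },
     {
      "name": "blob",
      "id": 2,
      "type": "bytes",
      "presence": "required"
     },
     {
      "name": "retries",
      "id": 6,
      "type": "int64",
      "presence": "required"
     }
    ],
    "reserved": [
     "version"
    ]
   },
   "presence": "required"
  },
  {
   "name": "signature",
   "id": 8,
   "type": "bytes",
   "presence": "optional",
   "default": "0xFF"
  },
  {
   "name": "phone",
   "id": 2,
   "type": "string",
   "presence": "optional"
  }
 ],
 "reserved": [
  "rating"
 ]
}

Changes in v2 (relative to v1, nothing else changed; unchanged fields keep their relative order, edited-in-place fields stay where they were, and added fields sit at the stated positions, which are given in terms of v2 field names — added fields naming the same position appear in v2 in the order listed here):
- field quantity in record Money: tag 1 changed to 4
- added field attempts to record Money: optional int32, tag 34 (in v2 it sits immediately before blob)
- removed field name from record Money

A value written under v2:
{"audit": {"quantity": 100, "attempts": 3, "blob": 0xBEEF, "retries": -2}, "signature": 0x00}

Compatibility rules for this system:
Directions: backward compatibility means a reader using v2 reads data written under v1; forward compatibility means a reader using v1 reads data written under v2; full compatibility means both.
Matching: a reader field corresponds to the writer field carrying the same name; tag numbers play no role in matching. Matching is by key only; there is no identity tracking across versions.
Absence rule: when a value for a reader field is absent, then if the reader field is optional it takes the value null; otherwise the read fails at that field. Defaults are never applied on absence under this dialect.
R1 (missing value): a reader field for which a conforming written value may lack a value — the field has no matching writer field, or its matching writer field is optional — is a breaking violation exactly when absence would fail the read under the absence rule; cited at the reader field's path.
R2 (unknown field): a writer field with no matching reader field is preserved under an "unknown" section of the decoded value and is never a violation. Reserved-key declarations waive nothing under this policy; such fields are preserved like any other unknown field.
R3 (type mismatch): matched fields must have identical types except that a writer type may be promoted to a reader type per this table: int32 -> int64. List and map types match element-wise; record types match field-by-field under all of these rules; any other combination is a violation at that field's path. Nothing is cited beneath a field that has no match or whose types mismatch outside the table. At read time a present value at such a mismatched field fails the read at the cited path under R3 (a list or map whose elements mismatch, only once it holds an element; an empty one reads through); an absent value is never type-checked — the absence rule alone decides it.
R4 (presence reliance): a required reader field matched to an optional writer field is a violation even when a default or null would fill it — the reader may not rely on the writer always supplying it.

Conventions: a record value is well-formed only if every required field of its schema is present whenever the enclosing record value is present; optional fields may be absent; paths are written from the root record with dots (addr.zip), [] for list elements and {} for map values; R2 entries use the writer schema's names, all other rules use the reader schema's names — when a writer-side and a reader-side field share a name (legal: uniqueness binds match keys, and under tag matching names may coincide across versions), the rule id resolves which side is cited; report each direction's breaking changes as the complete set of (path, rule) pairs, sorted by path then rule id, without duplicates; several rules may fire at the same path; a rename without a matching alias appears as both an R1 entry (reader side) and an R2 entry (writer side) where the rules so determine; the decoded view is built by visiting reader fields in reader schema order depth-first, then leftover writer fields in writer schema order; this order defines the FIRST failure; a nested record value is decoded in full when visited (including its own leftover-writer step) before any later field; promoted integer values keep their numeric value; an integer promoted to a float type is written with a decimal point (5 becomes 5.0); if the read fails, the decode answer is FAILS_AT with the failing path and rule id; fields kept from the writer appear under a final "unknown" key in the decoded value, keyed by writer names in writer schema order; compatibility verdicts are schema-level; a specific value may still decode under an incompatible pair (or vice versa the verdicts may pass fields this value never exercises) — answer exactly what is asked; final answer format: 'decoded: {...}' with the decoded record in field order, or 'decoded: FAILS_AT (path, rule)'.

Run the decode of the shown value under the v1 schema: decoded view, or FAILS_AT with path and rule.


arrows below run writer -> reader for Profile
migrating the Profile value to v1:
  attrs := null (absent, optional -> null)
  audit.name := null (absent, optional -> null)
  audit.quantity := 100
  audit.blob := 0xBEEF
  audit.retries := -2
  writer audit.attempts: kept under "unknown"
  signature := 0x00
  phone := null (absent, optional -> null)
  => decoded: {"attrs": null, "audit": {"name": null, "quantity": 100, "blob": 0xBEEF, "retries": -2, "unknown": {"attempts": 3}}, "signature": 0x00, "phone": null}
the other Profile changes do not affect what is asked:
  field quantity in record Money: tag 1 changed to 4 -> fires no rule on Profile under this dialect and leaves the result unchanged
  removed field name from record Money -> fires no rule on Profile under this dialect and leaves the result unchanged

decoded: {"attrs": null, "audit": {"name": null, "quantity": 100, "blob": 0xBEEF, "retries": -2, "unknown": {"attempts": 3}}, "signature": 0x00, "phone": null}


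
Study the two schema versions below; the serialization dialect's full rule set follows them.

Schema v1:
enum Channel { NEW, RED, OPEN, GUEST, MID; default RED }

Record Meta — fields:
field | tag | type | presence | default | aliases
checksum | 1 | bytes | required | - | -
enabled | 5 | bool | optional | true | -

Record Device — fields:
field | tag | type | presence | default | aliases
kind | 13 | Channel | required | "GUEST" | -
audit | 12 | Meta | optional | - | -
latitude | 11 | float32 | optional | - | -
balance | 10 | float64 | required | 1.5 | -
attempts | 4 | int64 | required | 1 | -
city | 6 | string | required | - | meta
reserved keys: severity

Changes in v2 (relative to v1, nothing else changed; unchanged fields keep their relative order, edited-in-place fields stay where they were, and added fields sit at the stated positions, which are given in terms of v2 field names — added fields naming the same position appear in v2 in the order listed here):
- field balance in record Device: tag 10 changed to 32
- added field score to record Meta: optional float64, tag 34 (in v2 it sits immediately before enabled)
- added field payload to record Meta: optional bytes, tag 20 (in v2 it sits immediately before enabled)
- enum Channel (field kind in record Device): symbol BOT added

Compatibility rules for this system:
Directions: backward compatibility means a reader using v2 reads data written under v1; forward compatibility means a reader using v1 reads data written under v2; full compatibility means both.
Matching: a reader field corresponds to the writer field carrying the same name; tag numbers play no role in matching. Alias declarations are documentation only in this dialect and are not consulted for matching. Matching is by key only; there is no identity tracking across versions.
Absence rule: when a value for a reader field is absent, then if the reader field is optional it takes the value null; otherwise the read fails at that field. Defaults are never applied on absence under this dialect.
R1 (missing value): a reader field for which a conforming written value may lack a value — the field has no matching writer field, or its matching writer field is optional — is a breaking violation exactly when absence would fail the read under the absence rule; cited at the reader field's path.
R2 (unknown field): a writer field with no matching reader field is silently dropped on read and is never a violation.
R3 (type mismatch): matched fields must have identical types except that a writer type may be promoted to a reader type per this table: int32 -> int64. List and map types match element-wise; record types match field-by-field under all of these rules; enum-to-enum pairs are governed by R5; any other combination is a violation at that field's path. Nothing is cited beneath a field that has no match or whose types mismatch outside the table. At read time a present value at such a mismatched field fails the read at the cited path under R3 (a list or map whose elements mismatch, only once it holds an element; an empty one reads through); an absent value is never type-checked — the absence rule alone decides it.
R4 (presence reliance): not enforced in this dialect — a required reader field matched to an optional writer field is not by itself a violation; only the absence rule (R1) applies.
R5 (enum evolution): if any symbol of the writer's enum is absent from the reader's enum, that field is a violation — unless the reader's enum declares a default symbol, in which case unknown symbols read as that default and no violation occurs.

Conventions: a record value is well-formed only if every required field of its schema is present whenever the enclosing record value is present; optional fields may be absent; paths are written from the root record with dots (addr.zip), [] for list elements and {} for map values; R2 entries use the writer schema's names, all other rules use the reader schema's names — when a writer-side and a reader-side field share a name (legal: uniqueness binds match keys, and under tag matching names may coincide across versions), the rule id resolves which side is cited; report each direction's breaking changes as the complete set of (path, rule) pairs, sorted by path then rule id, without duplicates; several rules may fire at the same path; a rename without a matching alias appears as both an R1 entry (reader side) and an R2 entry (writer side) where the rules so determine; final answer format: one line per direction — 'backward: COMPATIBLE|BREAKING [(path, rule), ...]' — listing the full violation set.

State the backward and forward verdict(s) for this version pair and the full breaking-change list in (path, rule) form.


each type pair in Device: writer, then reader
backward for Device (reader v2, writer v1):
  kind: paired with writer kind (Channel -> Channel; writer required)
  audit: paired with writer audit (Meta -> Meta; writer optional)
  latitude: paired with writer latitude (float32 -> float32; writer optional)
  balance: paired with writer balance (float64 -> float64; writer required)
  attempts: paired with writer attempts (int64 -> int64; writer required)
  city: paired with writer city (string -> string; writer required)
  audit.checksum: paired with writer audit.checksum (bytes -> bytes; writer required)
  audit.score: no writer match
  audit.payload: no writer match
  audit.enabled: paired with writer audit.enabled (bool -> bool; writer optional)
  => no violations; backward on Device: COMPATIBLE
forward for Device (reader v1, writer v2):
  kind: paired with writer kind (Channel -> Channel; writer required)
  audit: paired with writer audit (Meta -> Meta; writer optional)
  latitude: paired with writer latitude (float32 -> float32; writer optional)
  balance: paired with writer balance (float64 -> float64; writer required)
  attempts: paired with writer attempts (int64 -> int64; writer required)
  city: paired with writer city (string -> string; writer required)
  audit.checksum: paired with writer audit.checksum (bytes -> bytes; writer required)
  audit.enabled: paired with writer audit.enabled (bool -> bool; writer optional)
  leftover writer field: audit.score
  leftover writer field: audit.payload
  => no violations; forward on Device: COMPATIBLE

backward: COMPATIBLE []; forward: COMPATIBLE []
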